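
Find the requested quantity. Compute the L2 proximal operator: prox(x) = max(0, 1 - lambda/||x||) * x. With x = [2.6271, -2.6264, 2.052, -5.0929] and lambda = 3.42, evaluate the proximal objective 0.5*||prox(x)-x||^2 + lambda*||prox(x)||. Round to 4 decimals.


Step 1: Compute ||x||.
||x|| = 6.6293
Step 2: Compute scaling factor.
scale = max(0, 1 - 3.42/6.6293) = 0.4841
Step 3: prox(x) = [1.2718, -1.2715, 0.9934, -2.4655]
||prox(x)|| = 3.2093
Step 4: Proximal objective.
0.5*||prox-x||^2 = 5.8482
lambda*||prox|| = 10.9758
Total = 16.8241


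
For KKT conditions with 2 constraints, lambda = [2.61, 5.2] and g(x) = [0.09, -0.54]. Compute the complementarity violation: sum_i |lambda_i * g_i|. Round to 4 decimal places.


KKT complementary slackness check:
lambda_1 * g_1 = 2.61 * 0.09 = 0.2349
lambda_2 * g_2 = 5.2 * -0.54 = -2.808
Total violation = 0.2349 + 2.808 = 3.0429


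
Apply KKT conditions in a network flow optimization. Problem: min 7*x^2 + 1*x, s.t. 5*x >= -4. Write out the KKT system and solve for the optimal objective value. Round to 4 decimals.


Step 1: Try lambda = 0 (constraint inactive).
Stationarity: 2*7*x + 1 = 0
x* = -1/(2*7) = -1/14 = -0.0714 (rounded; the exact value -1/14 is used below)
Check constraint: 5*-0.0714 = -0.357 >= -4 -- satisfied.
Step 2: Compute optimal value.
f(x*) = 7*(-1/14)^2 + 1*(-1/14) = -0.0357


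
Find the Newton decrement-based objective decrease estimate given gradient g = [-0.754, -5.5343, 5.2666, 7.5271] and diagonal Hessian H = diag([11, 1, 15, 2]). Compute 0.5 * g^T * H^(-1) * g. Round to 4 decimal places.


Step 1: H is diagonal, so H^(-1) * g = [-0.0685, -5.5343, 0.3511, 3.7636].
Step 2: g^T H^(-1) g = sum_i g_i^2 / H_ii
  = (-0.754)^2/11 + (-5.5343)^2/1 + (5.2666)^2/15 + (7.5271)^2/2
  = 0.0517 + 30.6285 + 1.8491 + 28.3286 = 60.8579
Step 3: Objective decrease = 0.5 * g^T H^(-1) g = 30.429


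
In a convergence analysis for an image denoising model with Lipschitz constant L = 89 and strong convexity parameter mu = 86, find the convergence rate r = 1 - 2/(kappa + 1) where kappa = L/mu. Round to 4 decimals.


Step 1: Compute the condition number.
kappa = L/mu = 89/86 = 1.0349
Step 2: Compute the convergence rate.
r = 1 - 2/(kappa + 1) = 1 - 2*mu/(L + mu) = (L - mu)/(L + mu) = 3/175 = 0.0171


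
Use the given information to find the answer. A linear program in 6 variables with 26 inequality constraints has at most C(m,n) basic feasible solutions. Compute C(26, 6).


Each vertex corresponds to some choice of n active constraints out of m, so the number of vertices is at most C(m, n) = m! / (n!(m-n)!).
m = 26, n = 6
Numerator: 26 * 25 * 24 * 23 * 22 * 21
Denominator: 6! = 720
C(26, 6) = 230230


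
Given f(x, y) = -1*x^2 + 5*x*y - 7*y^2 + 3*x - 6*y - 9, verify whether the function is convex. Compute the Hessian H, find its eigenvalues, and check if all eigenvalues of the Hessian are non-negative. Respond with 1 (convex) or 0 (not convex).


The Hessian of f(x,y) = -1*x^2 + 5*x*y - 7*y^2 + 3*x - 6*y - 9 is:
H = [[-2, 5], [5, -14]]
Trace = -2 - 14 = -16
Determinant = -2*-14 - (5)^2 = 3
Discriminant = (-16)^2 - 4*3 = 244.0
Eigenvalues: lambda_1 = -15.8102, lambda_2 = -0.1898
The function is not convex.

0


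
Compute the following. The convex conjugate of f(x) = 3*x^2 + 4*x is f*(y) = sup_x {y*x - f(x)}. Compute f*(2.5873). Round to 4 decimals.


f*(y) = sup_x {y*x - a*x^2 - b*x} = sup_x {(y-b)*x - a*x^2}
FOC: (y - b) - 2a*x = 0 => x* = (y - b)/(2a)
x* = (2.5873 - 4)/(2*3) = -0.2355
f*(2.5873) = (y-b)^2/(4a) = (2.5873 - 4)^2/(4*3)
= 1.9957/12 = 0.1663


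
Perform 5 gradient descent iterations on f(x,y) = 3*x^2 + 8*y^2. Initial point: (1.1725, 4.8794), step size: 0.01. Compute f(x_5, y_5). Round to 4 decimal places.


Gradient descent on f(x,y) = 3*x^2 + 8*y^2.
Starting point: (1.1725, 4.8794), alpha = 0.01
Step 1: grad_x = 2*3*1.1725 = 7.035, grad_y = 2*8*4.8794 = 78.0704
  x_1 = 1.1725 - 0.01*7.035 = 1.1022
  y_1 = 4.8794 - 0.01*78.0704 = 4.0987
Step 2: grad_x = 2*3*1.1022 = 6.6129, grad_y = 2*8*4.0987 = 65.5791
  x_2 = 1.1022 - 0.01*6.6129 = 1.036
  y_2 = 4.0987 - 0.01*65.5791 = 3.4429
Step 3: grad_x = 2*3*1.036 = 6.2161, grad_y = 2*8*3.4429 = 55.0865
  x_3 = 1.036 - 0.01*6.2161 = 0.9739
  y_3 = 3.4429 - 0.01*55.0865 = 2.892
Step 4: grad_x = 2*3*0.9739 = 5.8432, grad_y = 2*8*2.892 = 46.2726
  x_4 = 0.9739 - 0.01*5.8432 = 0.9154
  y_4 = 2.892 - 0.01*46.2726 = 2.4293
Step 5: grad_x = 2*3*0.9154 = 5.4926, grad_y = 2*8*2.4293 = 38.869
  x_5 = 0.9154 - 0.01*5.4926 = 0.8605
  y_5 = 2.4293 - 0.01*38.869 = 2.0406
f(0.8605, 2.0406) = 3*0.8605^2 + 8*2.0406^2 = 35.5345


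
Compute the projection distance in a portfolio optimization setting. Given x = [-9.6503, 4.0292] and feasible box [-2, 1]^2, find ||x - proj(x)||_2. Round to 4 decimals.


Project each component onto [-2, 1].
clip(-9.6503) = -2.0, clip(4.0292) = 1.0
Projection = [-2.0, 1.0]
Squared diffs: [58.5271, 9.1761]
Distance = sqrt(67.7032) = 8.2282


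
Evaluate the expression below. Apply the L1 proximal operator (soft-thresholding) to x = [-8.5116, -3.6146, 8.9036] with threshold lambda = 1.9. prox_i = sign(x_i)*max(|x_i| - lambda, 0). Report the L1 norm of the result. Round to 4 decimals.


Soft-thresholding with lambda = 1.9:
prox(-8.5116) = sign(-8.5116)*max(|-8.5116| - 1.9, 0) = -6.6116
prox(-3.6146) = sign(-3.6146)*max(|-3.6146| - 1.9, 0) = -1.7146
prox(8.9036) = sign(8.9036)*max(|8.9036| - 1.9, 0) = 7.0036
prox(x) = [-6.6116, -1.7146, 7.0036]
||prox(x)||_1 = 6.6116 + 1.7146 + 7.0036 = 15.3298


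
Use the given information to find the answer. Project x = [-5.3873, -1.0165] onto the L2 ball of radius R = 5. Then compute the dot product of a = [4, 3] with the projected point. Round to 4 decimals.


Step 1: Compute ||x|| (intermediates to 6 decimals).
||x|| = sqrt((-5.3873)^2 + (-1.0165)^2) = 5.48236
Step 2: Project.
Since ||x|| > R, scale = R/||x|| = 5/5.48236 = 0.912016, proj(x) = scale * x
proj(x) = [-4.913304, -0.927064]
Step 3: Dot product.
a^T * proj(x) = 4*(-4.913304) + 3*(-0.927064) = -22.4344


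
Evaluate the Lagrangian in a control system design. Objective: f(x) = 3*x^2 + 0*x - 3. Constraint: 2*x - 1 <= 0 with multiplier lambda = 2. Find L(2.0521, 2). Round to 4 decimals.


Step 1: Evaluate f(x).
f(2.0521) = 3*2.0521^2 + 0*2.0521 - 3 = 9.6333
Step 2: Evaluate g(x).
g(2.0521) = 2*2.0521 - 1 = 3.1042
Step 3: Compute Lagrangian.
L = 9.6333 + 2*3.1042 = 15.8417


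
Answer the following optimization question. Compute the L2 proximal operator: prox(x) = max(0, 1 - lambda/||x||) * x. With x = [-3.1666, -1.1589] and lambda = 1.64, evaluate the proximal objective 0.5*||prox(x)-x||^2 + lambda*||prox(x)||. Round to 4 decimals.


Step 1: Compute ||x||.
||x|| = 3.372
Step 2: Compute scaling factor.
scale = max(0, 1 - 1.64/3.372) = 0.5136
Step 3: prox(x) = [-1.6265, -0.5953]
||prox(x)|| = 1.732
Step 4: Proximal objective.
0.5*||prox-x||^2 = 1.3448
lambda*||prox|| = 2.8405
Total = 4.1853


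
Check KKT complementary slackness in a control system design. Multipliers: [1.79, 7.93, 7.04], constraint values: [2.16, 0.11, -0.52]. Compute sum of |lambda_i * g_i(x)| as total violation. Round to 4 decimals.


KKT complementary slackness check:
lambda_1 * g_1 = 1.79 * 2.16 = 3.8664
lambda_2 * g_2 = 7.93 * 0.11 = 0.8723
lambda_3 * g_3 = 7.04 * -0.52 = -3.6608
Total violation = 3.8664 + 0.8723 + 3.6608 = 8.3995


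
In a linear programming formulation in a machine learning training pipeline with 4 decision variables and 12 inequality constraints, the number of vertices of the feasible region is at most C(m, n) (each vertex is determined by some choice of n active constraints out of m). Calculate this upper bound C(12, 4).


Each vertex corresponds to some choice of n active constraints out of m, so the number of vertices is at most C(m, n) = m! / (n!(m-n)!).
m = 12, n = 4
Numerator: 12 * 11 * 10 * 9
Denominator: 4! = 24
C(12, 4) = 495


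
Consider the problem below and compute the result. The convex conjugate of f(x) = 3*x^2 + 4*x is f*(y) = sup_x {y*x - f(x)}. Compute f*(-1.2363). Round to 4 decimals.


f*(y) = sup_x {y*x - a*x^2 - b*x} = sup_x {(y-b)*x - a*x^2}
FOC: (y - b) - 2a*x = 0 => x* = (y - b)/(2a)
x* = (-1.2363 - 4)/(2*3) = -0.8727
f*(-1.2363) = (y-b)^2/(4a) = (-1.2363 - 4)^2/(4*3)
= 27.4188/12 = 2.2849


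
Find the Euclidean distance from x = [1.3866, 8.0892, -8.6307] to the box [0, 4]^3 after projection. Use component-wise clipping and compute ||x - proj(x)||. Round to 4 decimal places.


Project each component onto [0, 4].
clip(1.3866) = 1.3866, clip(8.0892) = 4.0, clip(-8.6307) = 0.0
Projection = [1.3866, 4.0, 0.0]
Squared diffs: [0.0, 16.7216, 74.489]
Distance = sqrt(91.2106) = 9.5504


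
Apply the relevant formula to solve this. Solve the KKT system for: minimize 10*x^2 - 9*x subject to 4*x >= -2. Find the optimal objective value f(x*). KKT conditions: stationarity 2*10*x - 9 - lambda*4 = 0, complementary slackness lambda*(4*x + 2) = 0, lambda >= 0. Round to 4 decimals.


Step 1: Try lambda = 0 (constraint inactive).
Stationarity: 2*10*x - 9 = 0
x* = 9/(2*10) = 0.45
Check constraint: 4*0.45 = 1.8 >= -2 -- satisfied.
Step 2: Compute optimal value.
f(x*) = 10*0.45^2 - 9*0.45 = -2.025


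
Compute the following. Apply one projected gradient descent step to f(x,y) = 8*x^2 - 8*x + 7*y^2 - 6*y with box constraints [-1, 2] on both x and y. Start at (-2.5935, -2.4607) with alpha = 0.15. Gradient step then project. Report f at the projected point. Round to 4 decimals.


Step 1: Compute gradient at (-2.5935, -2.4607).
grad_x = 2*8*-2.5935 - 8 = -49.496
grad_y = 2*7*-2.4607 - 6 = -40.4498
Step 2: Gradient step.
x_raw = -2.5935 - 0.15*-49.496 = 4.8309
y_raw = -2.4607 - 0.15*-40.4498 = 3.6068
Step 3: Project onto [-1, 2].
x_proj = clip(4.8309) = 2.0
y_proj = clip(3.6068) = 2.0
Step 4: Evaluate f.
f(2.0, 2.0) = 32.0


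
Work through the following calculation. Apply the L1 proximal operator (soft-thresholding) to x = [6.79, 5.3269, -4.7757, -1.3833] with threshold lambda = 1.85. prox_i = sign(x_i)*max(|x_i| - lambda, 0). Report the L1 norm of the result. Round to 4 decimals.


Soft-thresholding with lambda = 1.85:
prox(6.79) = sign(6.79)*max(|6.79| - 1.85, 0) = 4.94
prox(5.3269) = sign(5.3269)*max(|5.3269| - 1.85, 0) = 3.4769
prox(-4.7757) = sign(-4.7757)*max(|-4.7757| - 1.85, 0) = -2.9257
prox(-1.3833) = sign(-1.3833)*max(|-1.3833| - 1.85, 0) = 0.0
prox(x) = [4.94, 3.4769, -2.9257, 0.0]
||prox(x)||_1 = 4.94 + 3.4769 + 2.9257 + 0.0 = 11.3426


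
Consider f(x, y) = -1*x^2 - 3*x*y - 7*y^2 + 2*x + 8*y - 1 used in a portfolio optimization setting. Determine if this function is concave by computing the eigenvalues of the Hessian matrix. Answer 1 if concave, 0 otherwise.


The Hessian of f(x,y) = -1*x^2 - 3*x*y - 7*y^2 + 2*x + 8*y - 1 is:
H = [[-2, -3], [-3, -14]]
Trace = -2 - 14 = -16
Determinant = -2*-14 - (-3)^2 = 19
Discriminant = (-16)^2 - 4*19 = 180.0
Eigenvalues: lambda_1 = -14.7082, lambda_2 = -1.2918
The function is concave.

1


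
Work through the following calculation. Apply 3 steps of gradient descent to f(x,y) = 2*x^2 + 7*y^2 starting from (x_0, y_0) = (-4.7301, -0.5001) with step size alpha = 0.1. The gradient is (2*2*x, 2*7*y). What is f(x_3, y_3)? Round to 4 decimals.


Gradient descent on f(x,y) = 2*x^2 + 7*y^2.
Starting point: (-4.7301, -0.5001), alpha = 0.1
Step 1: grad_x = 2*2*-4.7301 = -18.9204, grad_y = 2*7*-0.5001 = -7.0014
  x_1 = -4.7301 - 0.1*-18.9204 = -2.8381
  y_1 = -0.5001 - 0.1*-7.0014 = 0.2
Step 2: grad_x = 2*2*-2.8381 = -11.3522, grad_y = 2*7*0.2 = 2.8006
  x_2 = -2.8381 - 0.1*-11.3522 = -1.7028
  y_2 = 0.2 - 0.1*2.8006 = -0.08
Step 3: grad_x = 2*2*-1.7028 = -6.8113, grad_y = 2*7*-0.08 = -1.1202
  x_3 = -1.7028 - 0.1*-6.8113 = -1.0217
  y_3 = -0.08 - 0.1*-1.1202 = 0.032
f(-1.0217, 0.032) = 2*(-1.0217)^2 + 7*0.032^2 = 2.0949


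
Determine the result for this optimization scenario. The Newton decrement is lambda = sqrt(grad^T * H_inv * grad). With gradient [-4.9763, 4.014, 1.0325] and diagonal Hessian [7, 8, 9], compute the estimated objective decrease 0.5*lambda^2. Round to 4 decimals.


Step 1: H is diagonal, so H^(-1) * g = [-0.7109, 0.5018, 0.1147].
Step 2: g^T H^(-1) g = sum_i g_i^2 / H_ii
  = (-4.9763)^2/7 + (4.014)^2/8 + (1.0325)^2/9
  = 3.5377 + 2.014 + 0.1185 = 5.6701
Step 3: Objective decrease = 0.5 * g^T H^(-1) g = 2.8351


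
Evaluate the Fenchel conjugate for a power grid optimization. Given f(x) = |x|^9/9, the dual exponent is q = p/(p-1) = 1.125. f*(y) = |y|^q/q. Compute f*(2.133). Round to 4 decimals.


The conjugate exponent q satisfies 1/p + 1/q = 1.
p = 9, so q = 9/(9 - 1) = 1.125
|y|^q = 2.133^1.125 = 2.3448
f*(2.133) = 2.3448 / 1.125 = 2.0843


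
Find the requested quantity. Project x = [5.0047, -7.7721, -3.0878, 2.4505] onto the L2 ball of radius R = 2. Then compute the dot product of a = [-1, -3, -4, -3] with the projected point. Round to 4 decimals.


Step 1: Compute ||x|| (intermediates to 6 decimals).
||x|| = sqrt(5.0047^2 + (-7.7721)^2 + (-3.0878)^2 + 2.4505^2) = 10.049479
Step 2: Project.
Since ||x|| > R, scale = R/||x|| = 2/10.049479 = 0.199015, proj(x) = scale * x
proj(x) = [0.99601, -1.546764, -0.614519, 0.487686]
Step 3: Dot product.
a^T * proj(x) = -1*0.99601 - 3*(-1.546764) - 4*(-0.614519) - 3*0.487686 = 4.6393


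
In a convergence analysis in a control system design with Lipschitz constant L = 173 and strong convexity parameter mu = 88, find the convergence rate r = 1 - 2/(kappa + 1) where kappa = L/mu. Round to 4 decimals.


Step 1: Compute the condition number.
kappa = L/mu = 173/88 = 1.9659
Step 2: Compute the convergence rate.
r = 1 - 2/(kappa + 1) = 1 - 2*mu/(L + mu) = (L - mu)/(L + mu) = 85/261 = 0.3257


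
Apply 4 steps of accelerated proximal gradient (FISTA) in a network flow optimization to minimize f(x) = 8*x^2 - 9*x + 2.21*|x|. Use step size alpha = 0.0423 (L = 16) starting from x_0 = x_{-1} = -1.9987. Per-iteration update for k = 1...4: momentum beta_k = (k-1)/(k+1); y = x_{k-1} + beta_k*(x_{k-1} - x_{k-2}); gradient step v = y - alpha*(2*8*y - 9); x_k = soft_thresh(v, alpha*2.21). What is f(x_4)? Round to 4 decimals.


FISTA on f(x) = 8*x^2 - 9*x + 2.21*|x|
L = 16, alpha = 0.0423
Iteration 1: beta = 0.0, y = -1.9987 + 0.0*(-1.9987 + 1.9987) = -1.9987
  grad(y) = -40.9792, v = y - alpha*grad = -0.2653
  prox(v) = soft_thresh(-0.2653, 0.0935) = -0.1718
Iteration 2: beta = 0.3333, y = -0.1718 + 0.3333*(-0.1718 + 1.9987) = 0.4372
  grad(y) = -2.0053, v = y - alpha*grad = 0.522
  prox(v) = soft_thresh(0.522, 0.0935) = 0.4285
Iteration 3: beta = 0.5, y = 0.4285 + 0.5*(0.4285 + 0.1718) = 0.7287
  grad(y) = 2.6586, v = y - alpha*grad = 0.6162
  prox(v) = soft_thresh(0.6162, 0.0935) = 0.5227
Iteration 4: beta = 0.6, y = 0.5227 + 0.6*(0.5227 - 0.4285) = 0.5792
  grad(y) = 0.268, v = y - alpha*grad = 0.5679
  prox(v) = soft_thresh(0.5679, 0.0935) = 0.4744
f(x_4) = 8*0.4744^2 - 9*0.4744 + 2.21*|0.4744| = -1.4207


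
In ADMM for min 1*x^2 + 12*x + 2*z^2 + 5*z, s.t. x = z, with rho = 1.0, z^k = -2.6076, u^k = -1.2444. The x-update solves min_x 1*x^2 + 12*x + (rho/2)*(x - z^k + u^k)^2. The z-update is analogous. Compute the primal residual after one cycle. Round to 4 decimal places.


ADMM iteration with rho = 1.0, z^k = -2.6076, u^k = -1.2444
Step 1: x-update.
Minimize 1*x^2 + 12*x + (1.0/2)*(x + 2.6076 - 1.2444)^2
FOC: (2*1 + 1.0)*x = -12 + 1.0*(-2.6076 + 1.2444)
x^{k+1} = -4.4544
Step 2: z-update.
Minimize 2*z^2 + 5*z + (1.0/2)*(-4.4544 - z - 1.2444)^2
FOC: (2*2 + 1.0)*z = -5 + 1.0*(-4.4544 - 1.2444)
z^{k+1} = -2.1398
Step 3: u-update.
u^{k+1} = -1.2444 - 4.4544 + 2.1398 = -3.559
Step 4: Primal residual = |-4.4544 + 2.1398| = 2.3146


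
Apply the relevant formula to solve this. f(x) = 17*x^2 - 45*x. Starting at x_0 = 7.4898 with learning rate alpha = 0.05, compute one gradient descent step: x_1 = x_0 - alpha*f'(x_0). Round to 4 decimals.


We compute the gradient at x_0 and apply the update.
f'(x) = 34*x - 45
f'(7.4898) = 34*7.4898 - 45 = 209.6532
x_1 = 7.4898 - 0.05*209.6532 = -2.9929


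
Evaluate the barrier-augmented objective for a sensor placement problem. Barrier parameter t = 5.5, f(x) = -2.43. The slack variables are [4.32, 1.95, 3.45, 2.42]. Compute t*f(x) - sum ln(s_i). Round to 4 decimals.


Step 1: Compute log-barrier.
ln values: [1.4633, 0.6678, 1.2384, 0.8838]
phi = -(1.4633 + 0.6678 + 1.2384 + 0.8838) = -4.2532
Step 2: Compute augmented objective.
t*f(x) = 5.5*-2.43 = -13.365
Total = -13.365 - 4.2532 = -17.6182


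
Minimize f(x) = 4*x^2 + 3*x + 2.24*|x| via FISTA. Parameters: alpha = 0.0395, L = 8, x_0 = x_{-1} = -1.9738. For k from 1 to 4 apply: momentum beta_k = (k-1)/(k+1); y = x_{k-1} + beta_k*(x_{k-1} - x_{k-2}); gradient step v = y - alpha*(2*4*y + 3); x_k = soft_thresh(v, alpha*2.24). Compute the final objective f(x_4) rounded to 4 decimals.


FISTA on f(x) = 4*x^2 + 3*x + 2.24*|x|
L = 8, alpha = 0.0395
Iteration 1: beta = 0.0, y = -1.9738 + 0.0*(-1.9738 + 1.9738) = -1.9738
  grad(y) = -12.7904, v = y - alpha*grad = -1.4686
  prox(v) = soft_thresh(-1.4686, 0.0885) = -1.3801
Iteration 2: beta = 0.3333, y = -1.3801 + 0.3333*(-1.3801 + 1.9738) = -1.1822
  grad(y) = -6.4576, v = y - alpha*grad = -0.9271
  prox(v) = soft_thresh(-0.9271, 0.0885) = -0.8386
Iteration 3: beta = 0.5, y = -0.8386 + 0.5*(-0.8386 + 1.3801) = -0.5679
  grad(y) = -1.5433, v = y - alpha*grad = -0.507
  prox(v) = soft_thresh(-0.507, 0.0885) = -0.4185
Iteration 4: beta = 0.6, y = -0.4185 + 0.6*(-0.4185 + 0.8386) = -0.1664
  grad(y) = 1.669, v = y - alpha*grad = -0.2323
  prox(v) = soft_thresh(-0.2323, 0.0885) = -0.1438
f(x_4) = 4*(-0.1438)^2 + 3*(-0.1438) + 2.24*|-0.1438| = -0.0266


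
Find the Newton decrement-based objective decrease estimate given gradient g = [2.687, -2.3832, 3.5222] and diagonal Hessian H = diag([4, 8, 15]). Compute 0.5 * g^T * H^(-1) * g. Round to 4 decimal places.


Step 1: H is diagonal, so H^(-1) * g = [0.6718, -0.2979, 0.2348].
Step 2: g^T H^(-1) g = sum_i g_i^2 / H_ii
  = (2.687)^2/4 + (-2.3832)^2/8 + (3.5222)^2/15
  = 1.805 + 0.71 + 0.8271 = 3.342
Step 3: Objective decrease = 0.5 * g^T H^(-1) g = 1.671


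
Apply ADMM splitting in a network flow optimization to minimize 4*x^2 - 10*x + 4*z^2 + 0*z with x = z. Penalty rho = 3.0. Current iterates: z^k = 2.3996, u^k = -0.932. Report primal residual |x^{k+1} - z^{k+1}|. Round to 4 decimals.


ADMM iteration with rho = 3.0, z^k = 2.3996, u^k = -0.932
Step 1: x-update.
Minimize 4*x^2 - 10*x + (3.0/2)*(x - 2.3996 - 0.932)^2
FOC: (2*4 + 3.0)*x = 10 + 3.0*(2.3996 + 0.932)
x^{k+1} = 1.8177
Step 2: z-update.
Minimize 4*z^2 + 0*z + (3.0/2)*(1.8177 - z - 0.932)^2
FOC: (2*4 + 3.0)*z = 0 + 3.0*(1.8177 - 0.932)
z^{k+1} = 0.2416
Step 3: u-update.
u^{k+1} = -0.932 + 1.8177 - 0.2416 = 0.6442
Step 4: Primal residual = |1.8177 - 0.2416| = 1.5762


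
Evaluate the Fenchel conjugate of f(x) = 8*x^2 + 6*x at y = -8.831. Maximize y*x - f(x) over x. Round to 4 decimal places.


f*(y) = sup_x {y*x - a*x^2 - b*x} = sup_x {(y-b)*x - a*x^2}
FOC: (y - b) - 2a*x = 0 => x* = (y - b)/(2a)
x* = (-8.831 - 6)/(2*8) = -0.9269
f*(-8.831) = (y-b)^2/(4a) = (-8.831 - 6)^2/(4*8)
= 219.9586/32 = 6.8737


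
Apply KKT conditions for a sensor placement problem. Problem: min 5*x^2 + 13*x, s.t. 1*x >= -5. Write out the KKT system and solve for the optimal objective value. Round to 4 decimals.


Step 1: Try lambda = 0 (constraint inactive).
Stationarity: 2*5*x + 13 = 0
x* = -13/(2*5) = -1.3
Check constraint: 1*-1.3 = -1.3 >= -5 -- satisfied.
Step 2: Compute optimal value.
f(x*) = 5*(-1.3)^2 + 13*(-1.3) = -8.45


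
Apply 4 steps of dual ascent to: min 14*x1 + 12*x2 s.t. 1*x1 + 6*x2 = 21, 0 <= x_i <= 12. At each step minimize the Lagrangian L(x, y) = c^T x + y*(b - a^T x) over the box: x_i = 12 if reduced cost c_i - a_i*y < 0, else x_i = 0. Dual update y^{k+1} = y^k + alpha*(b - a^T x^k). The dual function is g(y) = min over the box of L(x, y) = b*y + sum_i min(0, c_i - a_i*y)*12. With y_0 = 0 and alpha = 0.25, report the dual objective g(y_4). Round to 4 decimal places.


Dual ascent for LP: min 14*x1 + 12*x2, 1*x1 + 6*x2 = 21, 0 <= x_i <= 12
Step 1: y^k = 0.0, reduced costs: (14.0, 12.0)
  x^k = (0.0, 0.0), subgradient = b - a^T x = 21.0
  y^{k+1} = 0.0 + 0.25*21.0 = 5.25
Step 2: y^k = 5.25, reduced costs: (8.75, -19.5)
  x^k = (0.0, 12.0), subgradient = b - a^T x = -51.0
  y^{k+1} = 5.25 + 0.25*-51.0 = -7.5
Step 3: y^k = -7.5, reduced costs: (21.5, 57.0)
  x^k = (0.0, 0.0), subgradient = b - a^T x = 21.0
  y^{k+1} = -7.5 + 0.25*21.0 = -2.25
Step 4: y^k = -2.25, reduced costs: (16.25, 25.5)
  x^k = (0.0, 0.0), subgradient = b - a^T x = 21.0
  y^{k+1} = -2.25 + 0.25*21.0 = 3.0
Dual objective at y_4 = 3.0: reduced costs (11.0, -6.0), box minimizer x = (0.0, 12.0)
g(y_4) = b*y + (c1 - a1*y)*x1 + (c2 - a2*y)*x2 = 21*3.0 + 11.0*0.0 + (-6.0)*12.0 = 63.0 + 0.0 - 72.0 = -9.0


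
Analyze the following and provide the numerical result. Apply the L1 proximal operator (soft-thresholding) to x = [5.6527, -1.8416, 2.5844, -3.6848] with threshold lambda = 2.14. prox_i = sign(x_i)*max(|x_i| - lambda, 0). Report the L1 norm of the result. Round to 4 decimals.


Soft-thresholding with lambda = 2.14:
prox(5.6527) = sign(5.6527)*max(|5.6527| - 2.14, 0) = 3.5127
prox(-1.8416) = sign(-1.8416)*max(|-1.8416| - 2.14, 0) = 0.0
prox(2.5844) = sign(2.5844)*max(|2.5844| - 2.14, 0) = 0.4444
prox(-3.6848) = sign(-3.6848)*max(|-3.6848| - 2.14, 0) = -1.5448
prox(x) = [3.5127, 0.0, 0.4444, -1.5448]
||prox(x)||_1 = 3.5127 + 0.0 + 0.4444 + 1.5448 = 5.5019


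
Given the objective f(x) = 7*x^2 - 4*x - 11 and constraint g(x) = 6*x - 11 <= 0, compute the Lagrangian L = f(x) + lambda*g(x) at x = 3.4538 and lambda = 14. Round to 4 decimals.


Step 1: Evaluate f(x).
f(3.4538) = 7*3.4538^2 - 4*3.4538 - 11 = 58.6859
Step 2: Evaluate g(x).
g(3.4538) = 6*3.4538 - 11 = 9.7228
Step 3: Compute Lagrangian.
L = 58.6859 + 14*9.7228 = 194.8051


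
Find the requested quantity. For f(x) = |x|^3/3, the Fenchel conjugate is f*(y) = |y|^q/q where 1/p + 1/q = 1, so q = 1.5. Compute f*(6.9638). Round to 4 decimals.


The conjugate exponent q satisfies 1/p + 1/q = 1.
p = 3, so q = 3/(3 - 1) = 1.5
|y|^q = 6.9638^1.5 = 18.3768
f*(6.9638) = 18.3768 / 1.5 = 12.2512


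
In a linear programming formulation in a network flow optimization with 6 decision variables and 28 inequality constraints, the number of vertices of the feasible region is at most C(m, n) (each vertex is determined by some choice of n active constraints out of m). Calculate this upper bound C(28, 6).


Each vertex corresponds to some choice of n active constraints out of m, so the number of vertices is at most C(m, n) = m! / (n!(m-n)!).
m = 28, n = 6
Numerator: 28 * 27 * 26 * 25 * 24 * 23
Denominator: 6! = 720
C(28, 6) = 376740


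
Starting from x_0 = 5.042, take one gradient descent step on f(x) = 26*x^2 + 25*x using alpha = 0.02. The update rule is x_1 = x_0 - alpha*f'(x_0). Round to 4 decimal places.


We compute the gradient at x_0 and apply the update.
f'(x) = 52*x + 25
f'(5.042) = 52*5.042 + 25 = 287.184
x_1 = 5.042 - 0.02*287.184 = -0.7017


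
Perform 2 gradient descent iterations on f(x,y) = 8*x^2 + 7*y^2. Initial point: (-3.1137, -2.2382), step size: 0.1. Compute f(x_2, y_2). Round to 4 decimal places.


Gradient descent on f(x,y) = 8*x^2 + 7*y^2.
Starting point: (-3.1137, -2.2382), alpha = 0.1
Step 1: grad_x = 2*8*-3.1137 = -49.8192, grad_y = 2*7*-2.2382 = -31.3348
  x_1 = -3.1137 - 0.1*-49.8192 = 1.8682
  y_1 = -2.2382 - 0.1*-31.3348 = 0.8953
Step 2: grad_x = 2*8*1.8682 = 29.8915, grad_y = 2*7*0.8953 = 12.5339
  x_2 = 1.8682 - 0.1*29.8915 = -1.1209
  y_2 = 0.8953 - 0.1*12.5339 = -0.3581
f(-1.1209, -0.3581) = 8*(-1.1209)^2 + 7*(-0.3581)^2 = 10.9496


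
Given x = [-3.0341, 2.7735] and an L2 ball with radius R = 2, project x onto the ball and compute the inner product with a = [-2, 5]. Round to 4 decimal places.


Step 1: Compute ||x|| (intermediates to 6 decimals).
||x|| = sqrt((-3.0341)^2 + 2.7735^2) = 4.110726
Step 2: Project.
Since ||x|| > R, scale = R/||x|| = 2/4.110726 = 0.486532, proj(x) = scale * x
proj(x) = [-1.476187, 1.349397]
Step 3: Dot product.
a^T * proj(x) = -2*(-1.476187) + 5*1.349397 = 9.6994


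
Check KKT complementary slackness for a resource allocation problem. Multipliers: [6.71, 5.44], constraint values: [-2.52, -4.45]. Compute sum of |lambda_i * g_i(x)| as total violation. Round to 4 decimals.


KKT complementary slackness check:
lambda_1 * g_1 = 6.71 * -2.52 = -16.9092
lambda_2 * g_2 = 5.44 * -4.45 = -24.208
Total violation = 16.9092 + 24.208 = 41.1172


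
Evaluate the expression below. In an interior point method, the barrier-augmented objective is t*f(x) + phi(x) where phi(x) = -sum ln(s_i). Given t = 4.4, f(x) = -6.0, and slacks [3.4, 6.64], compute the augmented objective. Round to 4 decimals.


Step 1: Compute log-barrier.
ln values: [1.2238, 1.8931]
phi = -(1.2238 + 1.8931) = -3.1169
Step 2: Compute augmented objective.
t*f(x) = 4.4*-6.0 = -26.4
Total = -26.4 - 3.1169 = -29.5169


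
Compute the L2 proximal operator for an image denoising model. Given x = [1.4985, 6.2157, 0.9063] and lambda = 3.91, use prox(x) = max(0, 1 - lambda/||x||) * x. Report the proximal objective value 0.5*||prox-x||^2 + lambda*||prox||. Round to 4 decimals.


Step 1: Compute ||x||.
||x|| = 6.4577
Step 2: Compute scaling factor.
scale = max(0, 1 - 3.91/6.4577) = 0.3945
Step 3: prox(x) = [0.5912, 2.4522, 0.3576]
||prox(x)|| = 2.5477
Step 4: Proximal objective.
0.5*||prox-x||^2 = 7.6441
lambda*||prox|| = 9.9615
Total = 17.6055


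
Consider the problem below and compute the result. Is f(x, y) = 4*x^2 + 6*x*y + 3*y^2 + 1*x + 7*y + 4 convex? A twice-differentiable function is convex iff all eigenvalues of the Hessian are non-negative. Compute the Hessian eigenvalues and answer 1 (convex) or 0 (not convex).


The Hessian of f(x,y) = 4*x^2 + 6*x*y + 3*y^2 + 1*x + 7*y + 4 is:
H = [[8, 6], [6, 6]]
Trace = 8 + 6 = 14
Determinant = 8*6 - (6)^2 = 12
Discriminant = (14)^2 - 4*12 = 148.0
Eigenvalues: lambda_1 = 0.9172, lambda_2 = 13.0828
The function is convex.

1


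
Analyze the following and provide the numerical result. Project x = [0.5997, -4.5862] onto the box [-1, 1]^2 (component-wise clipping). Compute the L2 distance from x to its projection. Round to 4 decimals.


Project each component onto [-1, 1].
clip(0.5997) = 0.5997, clip(-4.5862) = -1.0
Projection = [0.5997, -1.0]
Squared diffs: [0.0, 12.8608]
Distance = sqrt(12.8608) = 3.5862


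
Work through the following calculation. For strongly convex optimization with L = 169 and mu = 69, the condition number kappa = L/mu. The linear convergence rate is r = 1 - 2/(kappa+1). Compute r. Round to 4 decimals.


Step 1: Compute the condition number.
kappa = L/mu = 169/69 = 2.4493
Step 2: Compute the convergence rate.
r = 1 - 2/(kappa + 1) = 1 - 2*mu/(L + mu) = (L - mu)/(L + mu) = 100/238 = 0.4202


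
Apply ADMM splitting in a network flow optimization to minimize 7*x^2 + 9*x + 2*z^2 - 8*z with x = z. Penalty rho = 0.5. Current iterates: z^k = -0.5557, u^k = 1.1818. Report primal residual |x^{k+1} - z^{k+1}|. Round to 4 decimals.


ADMM iteration with rho = 0.5, z^k = -0.5557, u^k = 1.1818
Step 1: x-update.
Minimize 7*x^2 + 9*x + (0.5/2)*(x + 0.5557 + 1.1818)^2
FOC: (2*7 + 0.5)*x = -9 + 0.5*(-0.5557 - 1.1818)
x^{k+1} = -0.6806
Step 2: z-update.
Minimize 2*z^2 - 8*z + (0.5/2)*(-0.6806 - z + 1.1818)^2
FOC: (2*2 + 0.5)*z = 8 + 0.5*(-0.6806 + 1.1818)
z^{k+1} = 1.8335
Step 3: u-update.
u^{k+1} = 1.1818 - 0.6806 - 1.8335 = -1.3323
Step 4: Primal residual = |-0.6806 - 1.8335| = 2.5141


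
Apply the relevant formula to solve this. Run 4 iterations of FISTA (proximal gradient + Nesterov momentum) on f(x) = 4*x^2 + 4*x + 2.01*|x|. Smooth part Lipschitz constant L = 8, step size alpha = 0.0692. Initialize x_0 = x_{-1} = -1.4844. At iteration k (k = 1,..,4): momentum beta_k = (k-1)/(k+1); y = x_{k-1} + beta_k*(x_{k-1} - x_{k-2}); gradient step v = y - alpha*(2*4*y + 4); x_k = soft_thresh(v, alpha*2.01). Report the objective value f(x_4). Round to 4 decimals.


FISTA on f(x) = 4*x^2 + 4*x + 2.01*|x|
L = 8, alpha = 0.0692
Iteration 1: beta = 0.0, y = -1.4844 + 0.0*(-1.4844 + 1.4844) = -1.4844
  grad(y) = -7.8752, v = y - alpha*grad = -0.9394
  prox(v) = soft_thresh(-0.9394, 0.1391) = -0.8003
Iteration 2: beta = 0.3333, y = -0.8003 + 0.3333*(-0.8003 + 1.4844) = -0.5723
  grad(y) = -0.5786, v = y - alpha*grad = -0.5323
  prox(v) = soft_thresh(-0.5323, 0.1391) = -0.3932
Iteration 3: beta = 0.5, y = -0.3932 + 0.5*(-0.3932 + 0.8003) = -0.1896
  grad(y) = 2.483, v = y - alpha*grad = -0.3614
  prox(v) = soft_thresh(-0.3614, 0.1391) = -0.2224
Iteration 4: beta = 0.6, y = -0.2224 + 0.6*(-0.2224 + 0.3932) = -0.1198
  grad(y) = 3.0412, v = y - alpha*grad = -0.3303
  prox(v) = soft_thresh(-0.3303, 0.1391) = -0.1912
f(x_4) = 4*(-0.1912)^2 + 4*(-0.1912) + 2.01*|-0.1912| = -0.2343


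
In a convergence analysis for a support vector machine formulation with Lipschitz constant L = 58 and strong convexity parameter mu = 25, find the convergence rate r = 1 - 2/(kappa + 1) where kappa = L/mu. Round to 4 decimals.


Step 1: Compute the condition number.
kappa = L/mu = 58/25 = 2.32
Step 2: Compute the convergence rate.
r = 1 - 2/(kappa + 1) = 1 - 2*mu/(L + mu) = (L - mu)/(L + mu) = 33/83 = 0.3976


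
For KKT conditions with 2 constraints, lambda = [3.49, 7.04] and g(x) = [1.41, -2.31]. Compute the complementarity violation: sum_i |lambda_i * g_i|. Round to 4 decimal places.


KKT complementary slackness check:
lambda_1 * g_1 = 3.49 * 1.41 = 4.9209
lambda_2 * g_2 = 7.04 * -2.31 = -16.2624
Total violation = 4.9209 + 16.2624 = 21.1833


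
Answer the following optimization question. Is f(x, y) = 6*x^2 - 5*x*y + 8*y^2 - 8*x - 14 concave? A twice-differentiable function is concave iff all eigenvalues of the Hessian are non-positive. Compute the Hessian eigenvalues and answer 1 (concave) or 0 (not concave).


The Hessian of f(x,y) = 6*x^2 - 5*x*y + 8*y^2 - 8*x - 14 is:
H = [[12, -5], [-5, 16]]
Trace = 12 + 16 = 28
Determinant = 12*16 - (-5)^2 = 167
Discriminant = (28)^2 - 4*167 = 116.0
Eigenvalues: lambda_1 = 8.6148, lambda_2 = 19.3852
The function is not concave.

0


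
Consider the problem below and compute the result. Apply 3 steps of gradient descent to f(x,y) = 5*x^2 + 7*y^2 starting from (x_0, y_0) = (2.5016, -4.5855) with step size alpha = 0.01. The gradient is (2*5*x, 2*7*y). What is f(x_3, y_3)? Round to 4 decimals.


Gradient descent on f(x,y) = 5*x^2 + 7*y^2.
Starting point: (2.5016, -4.5855), alpha = 0.01
Step 1: grad_x = 2*5*2.5016 = 25.016, grad_y = 2*7*-4.5855 = -64.197
  x_1 = 2.5016 - 0.01*25.016 = 2.2514
  y_1 = -4.5855 - 0.01*-64.197 = -3.9435
Step 2: grad_x = 2*5*2.2514 = 22.5144, grad_y = 2*7*-3.9435 = -55.2094
  x_2 = 2.2514 - 0.01*22.5144 = 2.0263
  y_2 = -3.9435 - 0.01*-55.2094 = -3.3914
Step 3: grad_x = 2*5*2.0263 = 20.263, grad_y = 2*7*-3.3914 = -47.4801
  x_3 = 2.0263 - 0.01*20.263 = 1.8237
  y_3 = -3.3914 - 0.01*-47.4801 = -2.9166
f(1.8237, -2.9166) = 5*1.8237^2 + 7*(-2.9166)^2 = 76.1761


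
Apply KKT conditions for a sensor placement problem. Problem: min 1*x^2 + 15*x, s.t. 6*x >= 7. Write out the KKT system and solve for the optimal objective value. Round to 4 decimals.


Step 1: Try lambda = 0 (constraint inactive).
x_unc = -15/(2*1) = -7.5
Check: 6*-7.5 = -45.0 < 7 -- violated!
Step 2: Constraint must be active: 6*x = 7
x* = 7/6 = 1.1667 (rounded; the exact value 7/6 is used below)
lambda = (2*1*(7/6) + 15)/6 = 2.8889
Step 3: Compute optimal value.
f(x*) = 1*(7/6)^2 + 15*(7/6) = 18.8611


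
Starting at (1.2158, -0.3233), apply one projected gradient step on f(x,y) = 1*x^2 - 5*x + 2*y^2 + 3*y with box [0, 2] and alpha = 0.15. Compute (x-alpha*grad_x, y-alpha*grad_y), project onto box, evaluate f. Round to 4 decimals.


Step 1: Compute gradient at (1.2158, -0.3233).
grad_x = 2*1*1.2158 - 5 = -2.5684
grad_y = 2*2*-0.3233 + 3 = 1.7068
Step 2: Gradient step.
x_raw = 1.2158 - 0.15*-2.5684 = 1.6011
y_raw = -0.3233 - 0.15*1.7068 = -0.5793
Step 3: Project onto [0, 2].
x_proj = clip(1.6011) = 1.6011
y_proj = clip(-0.5793) = 0.0
Step 4: Evaluate f.
f(1.6011, 0.0) = -5.4419


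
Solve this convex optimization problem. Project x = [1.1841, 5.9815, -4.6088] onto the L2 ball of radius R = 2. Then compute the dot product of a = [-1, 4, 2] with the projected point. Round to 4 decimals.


Step 1: Compute ||x|| (intermediates to 6 decimals).
||x|| = sqrt(1.1841^2 + 5.9815^2 + (-4.6088)^2) = 7.643394
Step 2: Project.
Since ||x|| > R, scale = R/||x|| = 2/7.643394 = 0.261664, proj(x) = scale * x
proj(x) = [0.309836, 1.565143, -1.205957]
Step 3: Dot product.
a^T * proj(x) = -1*0.309836 + 4*1.565143 + 2*(-1.205957) = 3.5388


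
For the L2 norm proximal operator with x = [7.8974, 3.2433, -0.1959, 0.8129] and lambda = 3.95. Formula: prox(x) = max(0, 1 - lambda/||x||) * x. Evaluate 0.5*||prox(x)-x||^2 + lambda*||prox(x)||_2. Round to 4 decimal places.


Step 1: Compute ||x||.
||x|| = 8.5783
Step 2: Compute scaling factor.
scale = max(0, 1 - 3.95/8.5783) = 0.5395
Step 3: prox(x) = [4.2609, 1.7499, -0.1057, 0.4386]
||prox(x)|| = 4.6283
Step 4: Proximal objective.
0.5*||prox-x||^2 = 7.8013
lambda*||prox|| = 18.2818
Total = 26.083


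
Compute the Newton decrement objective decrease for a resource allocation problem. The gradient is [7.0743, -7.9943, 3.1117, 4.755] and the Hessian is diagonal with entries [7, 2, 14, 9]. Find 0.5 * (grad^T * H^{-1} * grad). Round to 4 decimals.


Step 1: H is diagonal, so H^(-1) * g = [1.0106, -3.9972, 0.2223, 0.5283].
Step 2: g^T H^(-1) g = sum_i g_i^2 / H_ii
  = (7.0743)^2/7 + (-7.9943)^2/2 + (3.1117)^2/14 + (4.755)^2/9
  = 7.1494 + 31.9544 + 0.6916 + 2.5122 = 42.3076
Step 3: Objective decrease = 0.5 * g^T H^(-1) g = 21.1538


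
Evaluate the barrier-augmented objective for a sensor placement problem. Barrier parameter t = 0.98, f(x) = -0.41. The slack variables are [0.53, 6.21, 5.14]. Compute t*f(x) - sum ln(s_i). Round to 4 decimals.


Step 1: Compute log-barrier.
ln values: [-0.6349, 1.8262, 1.6371]
phi = -(-0.6349 + 1.8262 + 1.6371) = -2.8283
Step 2: Compute augmented objective.
t*f(x) = 0.98*-0.41 = -0.4018
Total = -0.4018 - 2.8283 = -3.2301


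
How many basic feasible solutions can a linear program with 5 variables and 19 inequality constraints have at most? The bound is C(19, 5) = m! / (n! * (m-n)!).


Each vertex corresponds to some choice of n active constraints out of m, so the number of vertices is at most C(m, n) = m! / (n!(m-n)!).
m = 19, n = 5
Numerator: 19 * 18 * 17 * 16 * 15
Denominator: 5! = 120
C(19, 5) = 11628


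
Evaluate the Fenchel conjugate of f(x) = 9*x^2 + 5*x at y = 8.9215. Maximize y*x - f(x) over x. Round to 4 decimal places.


f*(y) = sup_x {y*x - a*x^2 - b*x} = sup_x {(y-b)*x - a*x^2}
FOC: (y - b) - 2a*x = 0 => x* = (y - b)/(2a)
x* = (8.9215 - 5)/(2*9) = 0.2179
f*(8.9215) = (y-b)^2/(4a) = (8.9215 - 5)^2/(4*9)
= 15.3782/36 = 0.4272


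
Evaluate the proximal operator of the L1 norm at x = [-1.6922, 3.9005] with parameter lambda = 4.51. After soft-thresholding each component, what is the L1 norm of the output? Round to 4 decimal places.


Soft-thresholding with lambda = 4.51:
prox(-1.6922) = sign(-1.6922)*max(|-1.6922| - 4.51, 0) = 0.0
prox(3.9005) = sign(3.9005)*max(|3.9005| - 4.51, 0) = 0.0
prox(x) = [0.0, 0.0]
||prox(x)||_1 = 0.0 + 0.0 = 0.0


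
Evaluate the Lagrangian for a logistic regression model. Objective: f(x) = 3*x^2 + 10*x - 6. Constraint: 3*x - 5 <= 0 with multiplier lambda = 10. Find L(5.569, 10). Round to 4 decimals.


Step 1: Evaluate f(x).
f(5.569) = 3*5.569^2 + 10*5.569 - 6 = 142.7313
Step 2: Evaluate g(x).
g(5.569) = 3*5.569 - 5 = 11.707
Step 3: Compute Lagrangian.
L = 142.7313 + 10*11.707 = 259.8013


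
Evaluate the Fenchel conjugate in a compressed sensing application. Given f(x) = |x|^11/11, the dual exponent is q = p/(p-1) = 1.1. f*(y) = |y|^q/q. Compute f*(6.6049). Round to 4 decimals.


The conjugate exponent q satisfies 1/p + 1/q = 1.
p = 11, so q = 11/(11 - 1) = 1.1
|y|^q = 6.6049^1.1 = 7.9772
f*(6.6049) = 7.9772 / 1.1 = 7.252


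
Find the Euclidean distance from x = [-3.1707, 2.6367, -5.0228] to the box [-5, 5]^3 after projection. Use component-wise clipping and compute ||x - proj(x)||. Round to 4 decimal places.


Project each component onto [-5, 5].
clip(-3.1707) = -3.1707, clip(2.6367) = 2.6367, clip(-5.0228) = -5.0
Projection = [-3.1707, 2.6367, -5.0]
Squared diffs: [0.0, 0.0, 0.0005]
Distance = sqrt(0.0005) = 0.0228


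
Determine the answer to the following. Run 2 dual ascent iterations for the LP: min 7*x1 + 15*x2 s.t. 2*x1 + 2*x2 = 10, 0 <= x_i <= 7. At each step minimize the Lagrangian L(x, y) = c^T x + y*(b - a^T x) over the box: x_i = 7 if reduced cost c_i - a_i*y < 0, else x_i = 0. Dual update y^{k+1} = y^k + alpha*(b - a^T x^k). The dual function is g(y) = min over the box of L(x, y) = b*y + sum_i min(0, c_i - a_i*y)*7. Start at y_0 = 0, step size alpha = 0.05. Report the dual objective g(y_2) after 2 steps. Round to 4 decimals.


Dual ascent for LP: min 7*x1 + 15*x2, 2*x1 + 2*x2 = 10, 0 <= x_i <= 7
Step 1: y^k = 0.0, reduced costs: (7.0, 15.0)
  x^k = (0.0, 0.0), subgradient = b - a^T x = 10.0
  y^{k+1} = 0.0 + 0.05*10.0 = 0.5
Step 2: y^k = 0.5, reduced costs: (6.0, 14.0)
  x^k = (0.0, 0.0), subgradient = b - a^T x = 10.0
  y^{k+1} = 0.5 + 0.05*10.0 = 1.0
Dual objective at y_2 = 1.0: reduced costs (5.0, 13.0), box minimizer x = (0.0, 0.0)
g(y_2) = b*y + (c1 - a1*y)*x1 + (c2 - a2*y)*x2 = 10*1.0 + 5.0*0.0 + 13.0*0.0 = 10.0 + 0.0 + 0.0 = 10.0


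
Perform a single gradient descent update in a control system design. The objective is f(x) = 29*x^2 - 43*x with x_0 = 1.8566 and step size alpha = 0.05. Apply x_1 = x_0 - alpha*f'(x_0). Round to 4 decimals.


We compute the gradient at x_0 and apply the update.
f'(x) = 58*x - 43
f'(1.8566) = 58*1.8566 - 43 = 64.6828
x_1 = 1.8566 - 0.05*64.6828 = -1.3775


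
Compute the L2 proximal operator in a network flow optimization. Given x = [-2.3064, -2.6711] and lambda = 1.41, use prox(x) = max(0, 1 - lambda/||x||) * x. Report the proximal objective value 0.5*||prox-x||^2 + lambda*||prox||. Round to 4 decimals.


Step 1: Compute ||x||.
||x|| = 3.5291
Step 2: Compute scaling factor.
scale = max(0, 1 - 1.41/3.5291) = 0.6005
Step 3: prox(x) = [-1.3849, -1.6039]
||prox(x)|| = 2.1191
Step 4: Proximal objective.
0.5*||prox-x||^2 = 0.9941
lambda*||prox|| = 2.9879
Total = 3.9819


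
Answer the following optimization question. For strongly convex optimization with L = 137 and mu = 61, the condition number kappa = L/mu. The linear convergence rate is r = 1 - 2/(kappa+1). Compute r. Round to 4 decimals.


Step 1: Compute the condition number.
kappa = L/mu = 137/61 = 2.2459
Step 2: Compute the convergence rate.
r = 1 - 2/(kappa + 1) = 1 - 2*mu/(L + mu) = (L - mu)/(L + mu) = 76/198 = 0.3838


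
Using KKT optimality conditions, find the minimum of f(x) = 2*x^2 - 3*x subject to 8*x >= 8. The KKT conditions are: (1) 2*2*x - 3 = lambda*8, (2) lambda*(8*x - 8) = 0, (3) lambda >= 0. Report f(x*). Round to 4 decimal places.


Step 1: Try lambda = 0 (constraint inactive).
x_unc = 3/(2*2) = 0.75
Check: 8*0.75 = 6.0 < 8 -- violated!
Step 2: Constraint must be active: 8*x = 8
x* = 8/8 = 1.0
lambda = (2*2*1.0 - 3)/8 = 0.125
Step 3: Compute optimal value.
f(x*) = 2*1.0^2 - 3*1.0 = -1.0


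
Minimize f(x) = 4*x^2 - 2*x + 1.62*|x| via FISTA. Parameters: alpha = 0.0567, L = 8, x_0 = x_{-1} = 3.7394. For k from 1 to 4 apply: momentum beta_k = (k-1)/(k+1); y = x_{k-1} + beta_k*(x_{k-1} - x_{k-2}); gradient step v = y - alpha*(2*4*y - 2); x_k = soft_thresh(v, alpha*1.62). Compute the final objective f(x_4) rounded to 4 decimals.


FISTA on f(x) = 4*x^2 - 2*x + 1.62*|x|
L = 8, alpha = 0.0567
Iteration 1: beta = 0.0, y = 3.7394 + 0.0*(3.7394 - 3.7394) = 3.7394
  grad(y) = 27.9152, v = y - alpha*grad = 2.1566
  prox(v) = soft_thresh(2.1566, 0.0919) = 2.0648
Iteration 2: beta = 0.3333, y = 2.0648 + 0.3333*(2.0648 - 3.7394) = 1.5065
  grad(y) = 10.0523, v = y - alpha*grad = 0.9366
  prox(v) = soft_thresh(0.9366, 0.0919) = 0.8447
Iteration 3: beta = 0.5, y = 0.8447 + 0.5*(0.8447 - 2.0648) = 0.2347
  grad(y) = -0.1224, v = y - alpha*grad = 0.2416
  prox(v) = soft_thresh(0.2416, 0.0919) = 0.1498
Iteration 4: beta = 0.6, y = 0.1498 + 0.6*(0.1498 - 0.8447) = -0.2672
  grad(y) = -4.1374, v = y - alpha*grad = -0.0326
  prox(v) = soft_thresh(-0.0326, 0.0919) = 0.0
f(x_4) = 4*0.0^2 - 2*0.0 + 1.62*|0.0| = 0.0
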